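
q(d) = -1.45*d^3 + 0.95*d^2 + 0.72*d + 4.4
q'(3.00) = -32.73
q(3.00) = -24.04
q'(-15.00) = -1006.53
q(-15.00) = 5101.10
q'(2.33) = -18.47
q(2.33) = -7.11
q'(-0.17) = 0.27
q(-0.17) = 4.31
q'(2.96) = -31.77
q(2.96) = -22.75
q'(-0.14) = 0.37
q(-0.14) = 4.32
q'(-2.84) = -39.76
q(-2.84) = 43.23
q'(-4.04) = -77.95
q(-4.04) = 112.61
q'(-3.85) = -71.07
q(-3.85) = 98.46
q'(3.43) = -43.94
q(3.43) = -40.47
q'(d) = -4.35*d^2 + 1.9*d + 0.72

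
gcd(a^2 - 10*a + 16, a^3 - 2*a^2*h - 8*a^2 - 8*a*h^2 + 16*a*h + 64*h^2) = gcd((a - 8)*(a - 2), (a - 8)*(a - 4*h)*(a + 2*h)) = a - 8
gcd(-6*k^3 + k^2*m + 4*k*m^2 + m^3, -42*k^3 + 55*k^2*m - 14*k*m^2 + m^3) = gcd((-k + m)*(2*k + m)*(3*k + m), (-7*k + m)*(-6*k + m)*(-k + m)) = k - m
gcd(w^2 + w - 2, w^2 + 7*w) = 1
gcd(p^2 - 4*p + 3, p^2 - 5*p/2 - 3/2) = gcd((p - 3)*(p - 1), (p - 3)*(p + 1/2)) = p - 3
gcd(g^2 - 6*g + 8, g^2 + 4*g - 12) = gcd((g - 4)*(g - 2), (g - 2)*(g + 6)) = g - 2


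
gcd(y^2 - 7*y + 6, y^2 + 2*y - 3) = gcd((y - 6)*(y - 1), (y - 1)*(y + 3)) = y - 1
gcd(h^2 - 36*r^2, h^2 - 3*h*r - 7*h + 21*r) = 1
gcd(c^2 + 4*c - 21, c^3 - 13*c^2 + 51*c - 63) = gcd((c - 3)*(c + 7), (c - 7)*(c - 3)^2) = c - 3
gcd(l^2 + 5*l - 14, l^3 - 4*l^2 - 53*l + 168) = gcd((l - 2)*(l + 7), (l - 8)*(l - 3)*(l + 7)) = l + 7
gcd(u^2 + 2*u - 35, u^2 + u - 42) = u + 7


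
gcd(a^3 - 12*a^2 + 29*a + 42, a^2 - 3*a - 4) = a + 1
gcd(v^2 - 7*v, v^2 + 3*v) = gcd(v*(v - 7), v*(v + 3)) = v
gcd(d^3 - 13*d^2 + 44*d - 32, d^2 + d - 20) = d - 4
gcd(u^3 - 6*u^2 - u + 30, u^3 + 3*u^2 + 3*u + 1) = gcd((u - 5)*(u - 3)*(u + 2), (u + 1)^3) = 1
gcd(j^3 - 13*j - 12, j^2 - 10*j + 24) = j - 4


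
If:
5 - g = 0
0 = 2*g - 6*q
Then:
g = 5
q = 5/3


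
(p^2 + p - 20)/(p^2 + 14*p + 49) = (p^2 + p - 20)/(p^2 + 14*p + 49)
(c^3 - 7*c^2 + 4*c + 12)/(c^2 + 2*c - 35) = (c^3 - 7*c^2 + 4*c + 12)/(c^2 + 2*c - 35)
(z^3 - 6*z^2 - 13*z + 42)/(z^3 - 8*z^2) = (z^3 - 6*z^2 - 13*z + 42)/(z^2*(z - 8))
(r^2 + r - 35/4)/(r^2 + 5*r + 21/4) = (2*r - 5)/(2*r + 3)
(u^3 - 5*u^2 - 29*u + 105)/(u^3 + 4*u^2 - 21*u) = (u^2 - 2*u - 35)/(u*(u + 7))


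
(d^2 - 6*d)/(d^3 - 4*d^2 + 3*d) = (d - 6)/(d^2 - 4*d + 3)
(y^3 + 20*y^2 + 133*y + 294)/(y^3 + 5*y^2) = (y^3 + 20*y^2 + 133*y + 294)/(y^2*(y + 5))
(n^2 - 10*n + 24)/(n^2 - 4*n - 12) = (n - 4)/(n + 2)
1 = 1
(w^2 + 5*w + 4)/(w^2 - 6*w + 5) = (w^2 + 5*w + 4)/(w^2 - 6*w + 5)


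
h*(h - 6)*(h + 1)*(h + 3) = h^4 - 2*h^3 - 21*h^2 - 18*h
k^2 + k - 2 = (k - 1)*(k + 2)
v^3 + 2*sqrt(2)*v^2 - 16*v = v*(v - 2*sqrt(2))*(v + 4*sqrt(2))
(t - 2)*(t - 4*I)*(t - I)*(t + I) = t^4 - 2*t^3 - 4*I*t^3 + t^2 + 8*I*t^2 - 2*t - 4*I*t + 8*I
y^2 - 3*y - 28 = (y - 7)*(y + 4)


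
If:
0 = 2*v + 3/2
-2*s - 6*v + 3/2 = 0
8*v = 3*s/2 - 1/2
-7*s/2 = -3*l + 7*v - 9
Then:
No Solution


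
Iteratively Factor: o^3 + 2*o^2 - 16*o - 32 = (o + 2)*(o^2 - 16) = (o - 4)*(o + 2)*(o + 4)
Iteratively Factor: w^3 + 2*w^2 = (w)*(w^2 + 2*w) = w*(w + 2)*(w)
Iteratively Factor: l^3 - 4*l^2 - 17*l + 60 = (l + 4)*(l^2 - 8*l + 15) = (l - 5)*(l + 4)*(l - 3)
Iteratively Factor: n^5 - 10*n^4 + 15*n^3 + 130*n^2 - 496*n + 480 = (n - 2)*(n^4 - 8*n^3 - n^2 + 128*n - 240) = (n - 3)*(n - 2)*(n^3 - 5*n^2 - 16*n + 80) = (n - 5)*(n - 3)*(n - 2)*(n^2 - 16) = (n - 5)*(n - 3)*(n - 2)*(n + 4)*(n - 4)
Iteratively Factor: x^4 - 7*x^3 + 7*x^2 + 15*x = (x + 1)*(x^3 - 8*x^2 + 15*x) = (x - 5)*(x + 1)*(x^2 - 3*x) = (x - 5)*(x - 3)*(x + 1)*(x)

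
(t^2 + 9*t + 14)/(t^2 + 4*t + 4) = (t + 7)/(t + 2)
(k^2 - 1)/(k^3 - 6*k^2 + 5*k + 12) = (k - 1)/(k^2 - 7*k + 12)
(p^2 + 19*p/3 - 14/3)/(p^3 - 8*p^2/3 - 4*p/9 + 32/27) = 9*(p + 7)/(9*p^2 - 18*p - 16)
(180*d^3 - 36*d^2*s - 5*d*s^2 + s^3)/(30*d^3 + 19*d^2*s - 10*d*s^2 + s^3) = (6*d + s)/(d + s)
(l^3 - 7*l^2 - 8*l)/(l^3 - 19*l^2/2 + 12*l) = 2*(l + 1)/(2*l - 3)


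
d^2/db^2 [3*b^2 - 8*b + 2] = 6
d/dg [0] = 0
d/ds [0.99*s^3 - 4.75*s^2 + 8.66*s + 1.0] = 2.97*s^2 - 9.5*s + 8.66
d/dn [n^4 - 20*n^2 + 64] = 4*n*(n^2 - 10)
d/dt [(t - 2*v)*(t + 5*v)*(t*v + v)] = v*(3*t^2 + 6*t*v + 2*t - 10*v^2 + 3*v)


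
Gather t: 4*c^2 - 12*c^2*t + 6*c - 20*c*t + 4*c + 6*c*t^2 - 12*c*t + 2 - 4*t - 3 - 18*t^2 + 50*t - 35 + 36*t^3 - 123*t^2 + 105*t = 4*c^2 + 10*c + 36*t^3 + t^2*(6*c - 141) + t*(-12*c^2 - 32*c + 151) - 36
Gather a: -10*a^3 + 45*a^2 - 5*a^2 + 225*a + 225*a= -10*a^3 + 40*a^2 + 450*a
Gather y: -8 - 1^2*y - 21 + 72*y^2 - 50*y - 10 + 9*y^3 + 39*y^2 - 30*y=9*y^3 + 111*y^2 - 81*y - 39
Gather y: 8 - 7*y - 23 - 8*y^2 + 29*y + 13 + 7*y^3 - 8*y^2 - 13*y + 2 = 7*y^3 - 16*y^2 + 9*y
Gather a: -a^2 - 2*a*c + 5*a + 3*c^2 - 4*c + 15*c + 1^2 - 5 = -a^2 + a*(5 - 2*c) + 3*c^2 + 11*c - 4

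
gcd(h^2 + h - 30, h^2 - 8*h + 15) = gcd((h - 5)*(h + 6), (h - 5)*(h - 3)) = h - 5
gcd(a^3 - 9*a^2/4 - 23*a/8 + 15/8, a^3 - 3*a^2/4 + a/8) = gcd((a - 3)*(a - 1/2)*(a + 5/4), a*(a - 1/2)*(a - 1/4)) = a - 1/2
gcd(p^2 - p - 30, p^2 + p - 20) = p + 5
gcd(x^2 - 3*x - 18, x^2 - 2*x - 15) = x + 3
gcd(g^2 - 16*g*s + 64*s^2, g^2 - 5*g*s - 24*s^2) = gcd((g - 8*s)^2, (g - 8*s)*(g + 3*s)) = -g + 8*s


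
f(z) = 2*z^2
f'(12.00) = 48.00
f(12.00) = 288.00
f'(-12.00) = -48.00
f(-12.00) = 288.00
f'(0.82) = 3.28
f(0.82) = 1.34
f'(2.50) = 10.00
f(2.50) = 12.50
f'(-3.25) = -13.00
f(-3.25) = 21.12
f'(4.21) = 16.84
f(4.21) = 35.45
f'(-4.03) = -16.12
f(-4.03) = 32.48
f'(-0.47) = -1.88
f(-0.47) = 0.44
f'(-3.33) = -13.32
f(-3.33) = 22.18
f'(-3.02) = -12.08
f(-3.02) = 18.24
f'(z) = 4*z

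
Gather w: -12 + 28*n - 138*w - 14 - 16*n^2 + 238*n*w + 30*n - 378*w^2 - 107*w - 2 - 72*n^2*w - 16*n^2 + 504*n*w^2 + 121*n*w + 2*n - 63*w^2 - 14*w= -32*n^2 + 60*n + w^2*(504*n - 441) + w*(-72*n^2 + 359*n - 259) - 28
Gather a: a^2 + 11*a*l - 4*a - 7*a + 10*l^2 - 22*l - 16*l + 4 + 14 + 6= a^2 + a*(11*l - 11) + 10*l^2 - 38*l + 24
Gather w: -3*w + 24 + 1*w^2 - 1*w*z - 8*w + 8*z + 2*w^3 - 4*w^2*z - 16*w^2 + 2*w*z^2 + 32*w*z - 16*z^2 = 2*w^3 + w^2*(-4*z - 15) + w*(2*z^2 + 31*z - 11) - 16*z^2 + 8*z + 24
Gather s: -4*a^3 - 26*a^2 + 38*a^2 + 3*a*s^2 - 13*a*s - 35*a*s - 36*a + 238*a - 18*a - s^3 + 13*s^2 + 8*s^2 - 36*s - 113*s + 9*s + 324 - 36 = -4*a^3 + 12*a^2 + 184*a - s^3 + s^2*(3*a + 21) + s*(-48*a - 140) + 288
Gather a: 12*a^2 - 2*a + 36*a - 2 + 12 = 12*a^2 + 34*a + 10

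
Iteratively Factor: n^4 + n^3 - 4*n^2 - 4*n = (n + 2)*(n^3 - n^2 - 2*n) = (n + 1)*(n + 2)*(n^2 - 2*n) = n*(n + 1)*(n + 2)*(n - 2)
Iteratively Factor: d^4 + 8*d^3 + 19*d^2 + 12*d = (d)*(d^3 + 8*d^2 + 19*d + 12) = d*(d + 3)*(d^2 + 5*d + 4) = d*(d + 3)*(d + 4)*(d + 1)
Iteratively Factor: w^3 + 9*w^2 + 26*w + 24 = (w + 2)*(w^2 + 7*w + 12) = (w + 2)*(w + 3)*(w + 4)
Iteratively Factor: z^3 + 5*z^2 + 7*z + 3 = (z + 3)*(z^2 + 2*z + 1) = (z + 1)*(z + 3)*(z + 1)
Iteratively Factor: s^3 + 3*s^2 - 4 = (s - 1)*(s^2 + 4*s + 4) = (s - 1)*(s + 2)*(s + 2)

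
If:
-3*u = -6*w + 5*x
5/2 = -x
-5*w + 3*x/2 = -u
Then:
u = 40/9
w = 5/36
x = -5/2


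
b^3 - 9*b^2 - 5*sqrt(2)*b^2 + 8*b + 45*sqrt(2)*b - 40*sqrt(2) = (b - 8)*(b - 1)*(b - 5*sqrt(2))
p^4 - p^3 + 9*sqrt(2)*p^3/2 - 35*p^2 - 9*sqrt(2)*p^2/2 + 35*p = p*(p - 1)*(p - 5*sqrt(2)/2)*(p + 7*sqrt(2))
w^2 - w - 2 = (w - 2)*(w + 1)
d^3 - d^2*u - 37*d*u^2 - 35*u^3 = (d - 7*u)*(d + u)*(d + 5*u)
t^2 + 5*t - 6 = (t - 1)*(t + 6)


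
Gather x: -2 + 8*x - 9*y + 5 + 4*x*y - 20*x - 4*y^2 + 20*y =x*(4*y - 12) - 4*y^2 + 11*y + 3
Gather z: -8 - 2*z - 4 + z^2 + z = z^2 - z - 12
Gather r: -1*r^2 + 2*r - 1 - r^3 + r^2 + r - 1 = -r^3 + 3*r - 2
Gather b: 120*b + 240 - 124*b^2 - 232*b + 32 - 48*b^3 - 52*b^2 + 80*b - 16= -48*b^3 - 176*b^2 - 32*b + 256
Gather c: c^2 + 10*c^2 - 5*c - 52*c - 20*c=11*c^2 - 77*c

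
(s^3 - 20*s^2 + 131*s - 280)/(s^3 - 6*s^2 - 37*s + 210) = (s - 8)/(s + 6)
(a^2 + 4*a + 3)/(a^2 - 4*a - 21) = (a + 1)/(a - 7)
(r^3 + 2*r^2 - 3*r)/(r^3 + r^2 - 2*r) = (r + 3)/(r + 2)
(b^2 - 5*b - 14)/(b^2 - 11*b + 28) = (b + 2)/(b - 4)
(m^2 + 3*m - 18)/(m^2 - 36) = (m - 3)/(m - 6)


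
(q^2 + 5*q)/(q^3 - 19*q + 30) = q/(q^2 - 5*q + 6)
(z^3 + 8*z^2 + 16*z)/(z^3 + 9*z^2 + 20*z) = (z + 4)/(z + 5)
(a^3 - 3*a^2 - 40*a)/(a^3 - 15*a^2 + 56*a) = (a + 5)/(a - 7)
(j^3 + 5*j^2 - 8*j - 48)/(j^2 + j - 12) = j + 4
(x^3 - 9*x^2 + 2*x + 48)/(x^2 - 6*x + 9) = (x^2 - 6*x - 16)/(x - 3)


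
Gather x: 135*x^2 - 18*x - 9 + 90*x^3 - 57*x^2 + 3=90*x^3 + 78*x^2 - 18*x - 6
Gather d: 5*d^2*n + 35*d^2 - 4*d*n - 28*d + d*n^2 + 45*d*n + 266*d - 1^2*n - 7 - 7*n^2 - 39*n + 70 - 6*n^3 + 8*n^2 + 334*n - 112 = d^2*(5*n + 35) + d*(n^2 + 41*n + 238) - 6*n^3 + n^2 + 294*n - 49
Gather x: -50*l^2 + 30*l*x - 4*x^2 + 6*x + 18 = -50*l^2 - 4*x^2 + x*(30*l + 6) + 18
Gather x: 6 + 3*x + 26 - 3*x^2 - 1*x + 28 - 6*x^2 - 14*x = -9*x^2 - 12*x + 60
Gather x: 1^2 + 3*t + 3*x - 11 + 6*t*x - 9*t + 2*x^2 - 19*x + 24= -6*t + 2*x^2 + x*(6*t - 16) + 14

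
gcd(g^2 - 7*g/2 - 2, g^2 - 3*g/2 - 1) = g + 1/2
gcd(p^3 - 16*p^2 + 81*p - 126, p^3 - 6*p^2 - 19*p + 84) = p^2 - 10*p + 21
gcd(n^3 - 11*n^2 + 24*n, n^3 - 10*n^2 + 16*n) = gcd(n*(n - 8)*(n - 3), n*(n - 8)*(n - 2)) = n^2 - 8*n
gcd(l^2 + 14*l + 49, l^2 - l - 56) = l + 7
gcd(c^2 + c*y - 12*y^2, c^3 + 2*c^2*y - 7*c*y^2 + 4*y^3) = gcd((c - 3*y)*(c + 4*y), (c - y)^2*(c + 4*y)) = c + 4*y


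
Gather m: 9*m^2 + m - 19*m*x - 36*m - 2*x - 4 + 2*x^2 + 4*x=9*m^2 + m*(-19*x - 35) + 2*x^2 + 2*x - 4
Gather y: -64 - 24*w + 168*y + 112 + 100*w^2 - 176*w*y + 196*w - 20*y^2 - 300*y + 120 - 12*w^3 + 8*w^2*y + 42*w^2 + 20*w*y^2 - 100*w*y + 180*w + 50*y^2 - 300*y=-12*w^3 + 142*w^2 + 352*w + y^2*(20*w + 30) + y*(8*w^2 - 276*w - 432) + 168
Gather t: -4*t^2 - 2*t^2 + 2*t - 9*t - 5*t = -6*t^2 - 12*t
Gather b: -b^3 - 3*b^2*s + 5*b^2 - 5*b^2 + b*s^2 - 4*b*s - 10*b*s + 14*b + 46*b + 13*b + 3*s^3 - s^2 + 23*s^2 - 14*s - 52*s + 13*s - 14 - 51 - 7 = -b^3 - 3*b^2*s + b*(s^2 - 14*s + 73) + 3*s^3 + 22*s^2 - 53*s - 72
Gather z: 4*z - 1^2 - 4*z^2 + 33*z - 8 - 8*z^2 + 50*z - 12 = -12*z^2 + 87*z - 21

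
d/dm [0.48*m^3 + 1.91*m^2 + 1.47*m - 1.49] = 1.44*m^2 + 3.82*m + 1.47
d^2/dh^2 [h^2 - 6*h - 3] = 2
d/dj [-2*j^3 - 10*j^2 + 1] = 2*j*(-3*j - 10)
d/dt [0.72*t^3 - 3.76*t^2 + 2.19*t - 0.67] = 2.16*t^2 - 7.52*t + 2.19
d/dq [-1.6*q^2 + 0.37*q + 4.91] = 0.37 - 3.2*q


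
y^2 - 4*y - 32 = (y - 8)*(y + 4)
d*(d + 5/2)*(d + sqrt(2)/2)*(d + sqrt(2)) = d^4 + 3*sqrt(2)*d^3/2 + 5*d^3/2 + d^2 + 15*sqrt(2)*d^2/4 + 5*d/2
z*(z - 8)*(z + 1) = z^3 - 7*z^2 - 8*z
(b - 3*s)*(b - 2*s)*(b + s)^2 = b^4 - 3*b^3*s - 3*b^2*s^2 + 7*b*s^3 + 6*s^4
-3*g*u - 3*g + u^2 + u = (-3*g + u)*(u + 1)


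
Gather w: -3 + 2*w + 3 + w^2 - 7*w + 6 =w^2 - 5*w + 6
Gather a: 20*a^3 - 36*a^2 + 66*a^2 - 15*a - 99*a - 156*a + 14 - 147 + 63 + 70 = 20*a^3 + 30*a^2 - 270*a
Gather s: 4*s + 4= 4*s + 4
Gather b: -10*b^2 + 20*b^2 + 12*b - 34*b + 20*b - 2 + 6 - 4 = 10*b^2 - 2*b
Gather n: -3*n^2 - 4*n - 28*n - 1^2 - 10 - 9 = -3*n^2 - 32*n - 20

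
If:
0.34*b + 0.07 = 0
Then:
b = -0.21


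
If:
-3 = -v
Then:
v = 3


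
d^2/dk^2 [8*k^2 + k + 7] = 16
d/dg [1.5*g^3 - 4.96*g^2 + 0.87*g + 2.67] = 4.5*g^2 - 9.92*g + 0.87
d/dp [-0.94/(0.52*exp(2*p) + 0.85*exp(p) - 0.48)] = (0.9776*exp(p) + 0.799)*exp(p)/(0.52*exp(2*p) + 0.85*exp(p) - 0.48)^2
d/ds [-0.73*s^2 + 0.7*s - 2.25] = 0.7 - 1.46*s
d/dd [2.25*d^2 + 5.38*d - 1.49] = 4.5*d + 5.38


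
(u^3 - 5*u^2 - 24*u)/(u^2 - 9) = u*(u - 8)/(u - 3)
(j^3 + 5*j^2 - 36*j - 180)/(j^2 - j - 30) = j + 6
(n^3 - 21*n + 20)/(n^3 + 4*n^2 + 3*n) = (n^3 - 21*n + 20)/(n*(n^2 + 4*n + 3))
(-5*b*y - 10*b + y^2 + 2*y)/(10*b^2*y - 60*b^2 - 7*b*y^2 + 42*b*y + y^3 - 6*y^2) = (y + 2)/(-2*b*y + 12*b + y^2 - 6*y)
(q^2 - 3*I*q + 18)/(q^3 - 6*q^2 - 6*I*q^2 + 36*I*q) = (q + 3*I)/(q*(q - 6))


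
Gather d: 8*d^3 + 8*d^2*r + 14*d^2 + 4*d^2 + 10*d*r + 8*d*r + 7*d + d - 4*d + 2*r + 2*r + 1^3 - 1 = 8*d^3 + d^2*(8*r + 18) + d*(18*r + 4) + 4*r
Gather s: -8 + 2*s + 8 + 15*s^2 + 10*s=15*s^2 + 12*s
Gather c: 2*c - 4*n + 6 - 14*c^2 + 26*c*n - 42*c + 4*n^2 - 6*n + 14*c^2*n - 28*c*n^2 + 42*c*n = c^2*(14*n - 14) + c*(-28*n^2 + 68*n - 40) + 4*n^2 - 10*n + 6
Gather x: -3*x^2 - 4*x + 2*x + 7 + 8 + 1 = -3*x^2 - 2*x + 16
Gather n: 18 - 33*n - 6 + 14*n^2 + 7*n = 14*n^2 - 26*n + 12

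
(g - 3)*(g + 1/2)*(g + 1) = g^3 - 3*g^2/2 - 4*g - 3/2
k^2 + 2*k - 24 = (k - 4)*(k + 6)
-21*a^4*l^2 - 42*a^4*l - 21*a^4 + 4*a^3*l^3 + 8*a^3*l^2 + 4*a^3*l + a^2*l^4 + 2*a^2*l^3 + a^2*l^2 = (-3*a + l)*(7*a + l)*(a*l + a)^2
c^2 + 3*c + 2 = (c + 1)*(c + 2)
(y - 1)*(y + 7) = y^2 + 6*y - 7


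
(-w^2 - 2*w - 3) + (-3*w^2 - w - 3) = -4*w^2 - 3*w - 6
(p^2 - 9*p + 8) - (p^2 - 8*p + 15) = -p - 7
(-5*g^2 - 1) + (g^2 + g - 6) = -4*g^2 + g - 7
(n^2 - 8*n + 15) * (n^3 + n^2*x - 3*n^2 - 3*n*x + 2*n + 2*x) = n^5 + n^4*x - 11*n^4 - 11*n^3*x + 41*n^3 + 41*n^2*x - 61*n^2 - 61*n*x + 30*n + 30*x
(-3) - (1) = -4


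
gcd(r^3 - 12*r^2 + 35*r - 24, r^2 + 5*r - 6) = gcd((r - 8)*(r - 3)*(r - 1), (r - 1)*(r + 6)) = r - 1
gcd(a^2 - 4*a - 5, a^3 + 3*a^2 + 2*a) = a + 1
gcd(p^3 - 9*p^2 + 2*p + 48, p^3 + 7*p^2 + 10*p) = p + 2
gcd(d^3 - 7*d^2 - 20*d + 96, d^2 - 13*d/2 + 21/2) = d - 3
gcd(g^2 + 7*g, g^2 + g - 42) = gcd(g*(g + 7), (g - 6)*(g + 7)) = g + 7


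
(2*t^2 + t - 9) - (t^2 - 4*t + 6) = t^2 + 5*t - 15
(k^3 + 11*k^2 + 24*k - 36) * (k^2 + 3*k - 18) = k^5 + 14*k^4 + 39*k^3 - 162*k^2 - 540*k + 648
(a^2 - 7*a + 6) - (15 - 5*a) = a^2 - 2*a - 9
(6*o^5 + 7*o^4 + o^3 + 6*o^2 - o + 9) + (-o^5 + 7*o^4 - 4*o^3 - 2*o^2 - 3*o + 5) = 5*o^5 + 14*o^4 - 3*o^3 + 4*o^2 - 4*o + 14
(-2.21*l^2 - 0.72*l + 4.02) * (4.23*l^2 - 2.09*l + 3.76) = -9.3483*l^4 + 1.5733*l^3 + 10.1998*l^2 - 11.109*l + 15.1152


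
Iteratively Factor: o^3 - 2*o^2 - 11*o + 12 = (o - 1)*(o^2 - o - 12) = (o - 4)*(o - 1)*(o + 3)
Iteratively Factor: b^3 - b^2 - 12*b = (b)*(b^2 - b - 12) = b*(b + 3)*(b - 4)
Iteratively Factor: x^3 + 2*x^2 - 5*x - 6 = (x + 3)*(x^2 - x - 2) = (x - 2)*(x + 3)*(x + 1)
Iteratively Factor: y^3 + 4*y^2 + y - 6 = (y + 2)*(y^2 + 2*y - 3) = (y + 2)*(y + 3)*(y - 1)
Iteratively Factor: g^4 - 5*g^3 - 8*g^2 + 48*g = (g + 3)*(g^3 - 8*g^2 + 16*g) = (g - 4)*(g + 3)*(g^2 - 4*g) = (g - 4)^2*(g + 3)*(g)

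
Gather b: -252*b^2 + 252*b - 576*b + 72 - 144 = -252*b^2 - 324*b - 72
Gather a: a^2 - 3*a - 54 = a^2 - 3*a - 54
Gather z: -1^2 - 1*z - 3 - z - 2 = -2*z - 6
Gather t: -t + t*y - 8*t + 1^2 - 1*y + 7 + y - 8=t*(y - 9)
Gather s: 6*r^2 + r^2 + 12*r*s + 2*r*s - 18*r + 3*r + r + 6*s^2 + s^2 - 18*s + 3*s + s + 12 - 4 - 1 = 7*r^2 - 14*r + 7*s^2 + s*(14*r - 14) + 7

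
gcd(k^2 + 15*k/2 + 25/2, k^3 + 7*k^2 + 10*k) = k + 5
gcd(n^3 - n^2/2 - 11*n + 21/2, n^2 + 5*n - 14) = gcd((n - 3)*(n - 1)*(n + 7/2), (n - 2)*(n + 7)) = 1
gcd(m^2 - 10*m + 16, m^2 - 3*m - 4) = 1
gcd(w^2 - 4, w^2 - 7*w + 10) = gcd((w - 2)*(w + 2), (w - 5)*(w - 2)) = w - 2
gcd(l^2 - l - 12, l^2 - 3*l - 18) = l + 3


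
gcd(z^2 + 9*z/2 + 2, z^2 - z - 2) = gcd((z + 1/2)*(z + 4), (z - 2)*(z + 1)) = 1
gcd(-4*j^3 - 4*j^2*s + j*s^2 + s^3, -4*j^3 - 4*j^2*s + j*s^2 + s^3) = -4*j^3 - 4*j^2*s + j*s^2 + s^3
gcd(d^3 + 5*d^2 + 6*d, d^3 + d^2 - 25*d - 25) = 1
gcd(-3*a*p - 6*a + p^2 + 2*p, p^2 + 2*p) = p + 2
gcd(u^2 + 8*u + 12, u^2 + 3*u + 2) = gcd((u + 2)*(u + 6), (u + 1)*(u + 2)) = u + 2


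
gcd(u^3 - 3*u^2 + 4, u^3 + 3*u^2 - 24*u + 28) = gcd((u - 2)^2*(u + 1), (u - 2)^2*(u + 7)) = u^2 - 4*u + 4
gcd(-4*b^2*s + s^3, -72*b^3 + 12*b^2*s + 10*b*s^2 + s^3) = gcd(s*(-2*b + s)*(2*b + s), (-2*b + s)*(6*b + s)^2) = -2*b + s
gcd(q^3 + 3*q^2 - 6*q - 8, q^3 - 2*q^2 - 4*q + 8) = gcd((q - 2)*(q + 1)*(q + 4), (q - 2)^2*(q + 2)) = q - 2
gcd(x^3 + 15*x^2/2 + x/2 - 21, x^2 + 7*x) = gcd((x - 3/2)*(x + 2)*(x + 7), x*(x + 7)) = x + 7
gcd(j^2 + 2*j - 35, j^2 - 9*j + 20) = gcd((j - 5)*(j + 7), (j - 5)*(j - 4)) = j - 5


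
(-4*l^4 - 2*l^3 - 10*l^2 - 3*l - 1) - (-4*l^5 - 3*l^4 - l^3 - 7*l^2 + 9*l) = 4*l^5 - l^4 - l^3 - 3*l^2 - 12*l - 1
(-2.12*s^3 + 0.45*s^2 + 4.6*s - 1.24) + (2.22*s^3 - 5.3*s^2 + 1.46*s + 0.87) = 0.1*s^3 - 4.85*s^2 + 6.06*s - 0.37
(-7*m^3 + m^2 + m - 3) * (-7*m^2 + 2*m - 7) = 49*m^5 - 21*m^4 + 44*m^3 + 16*m^2 - 13*m + 21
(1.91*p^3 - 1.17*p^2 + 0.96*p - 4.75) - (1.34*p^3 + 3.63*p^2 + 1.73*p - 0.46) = 0.57*p^3 - 4.8*p^2 - 0.77*p - 4.29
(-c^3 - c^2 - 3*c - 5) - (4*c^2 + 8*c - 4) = -c^3 - 5*c^2 - 11*c - 1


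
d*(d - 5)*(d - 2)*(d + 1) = d^4 - 6*d^3 + 3*d^2 + 10*d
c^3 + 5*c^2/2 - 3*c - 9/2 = (c - 3/2)*(c + 1)*(c + 3)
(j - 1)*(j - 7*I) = j^2 - j - 7*I*j + 7*I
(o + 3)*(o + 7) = o^2 + 10*o + 21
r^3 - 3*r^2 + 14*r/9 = r*(r - 7/3)*(r - 2/3)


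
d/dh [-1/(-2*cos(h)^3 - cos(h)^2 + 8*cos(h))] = 2*(3*cos(h)^2 + cos(h) - 4)*sin(h)/((cos(h) + cos(2*h) - 7)^2*cos(h)^2)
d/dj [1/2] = 0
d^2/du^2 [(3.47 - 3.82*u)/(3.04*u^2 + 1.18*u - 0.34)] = (-(3.82*u - 3.47)*(6.08*u + 1.18)*(12.16*u + 2.36) + (69.6768*u - 12.0824)*(3.04*u^2 + 1.18*u - 0.34))/(3.04*u^2 + 1.18*u - 0.34)^3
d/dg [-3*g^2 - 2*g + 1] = -6*g - 2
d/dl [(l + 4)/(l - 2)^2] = (-l - 10)/(l - 2)^3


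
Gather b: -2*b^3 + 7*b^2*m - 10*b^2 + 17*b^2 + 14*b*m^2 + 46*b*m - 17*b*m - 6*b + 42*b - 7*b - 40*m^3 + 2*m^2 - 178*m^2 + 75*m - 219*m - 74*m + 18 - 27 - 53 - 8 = -2*b^3 + b^2*(7*m + 7) + b*(14*m^2 + 29*m + 29) - 40*m^3 - 176*m^2 - 218*m - 70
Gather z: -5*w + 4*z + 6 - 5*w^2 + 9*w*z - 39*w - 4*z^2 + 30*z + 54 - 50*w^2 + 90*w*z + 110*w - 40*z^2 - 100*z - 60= -55*w^2 + 66*w - 44*z^2 + z*(99*w - 66)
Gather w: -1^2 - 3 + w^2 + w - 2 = w^2 + w - 6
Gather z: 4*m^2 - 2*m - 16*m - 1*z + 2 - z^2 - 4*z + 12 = 4*m^2 - 18*m - z^2 - 5*z + 14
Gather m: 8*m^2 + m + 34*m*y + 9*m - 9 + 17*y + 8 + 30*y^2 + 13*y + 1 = 8*m^2 + m*(34*y + 10) + 30*y^2 + 30*y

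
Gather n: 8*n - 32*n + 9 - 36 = -24*n - 27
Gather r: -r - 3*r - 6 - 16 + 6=-4*r - 16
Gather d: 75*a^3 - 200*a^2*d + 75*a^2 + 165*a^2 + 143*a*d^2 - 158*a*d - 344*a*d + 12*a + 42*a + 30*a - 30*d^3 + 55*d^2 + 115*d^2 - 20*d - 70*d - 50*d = 75*a^3 + 240*a^2 + 84*a - 30*d^3 + d^2*(143*a + 170) + d*(-200*a^2 - 502*a - 140)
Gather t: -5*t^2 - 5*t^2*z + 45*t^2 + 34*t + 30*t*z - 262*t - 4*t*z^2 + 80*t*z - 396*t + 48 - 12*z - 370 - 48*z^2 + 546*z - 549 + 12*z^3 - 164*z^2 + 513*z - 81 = t^2*(40 - 5*z) + t*(-4*z^2 + 110*z - 624) + 12*z^3 - 212*z^2 + 1047*z - 952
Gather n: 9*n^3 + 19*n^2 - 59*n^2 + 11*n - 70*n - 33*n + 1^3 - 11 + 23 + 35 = 9*n^3 - 40*n^2 - 92*n + 48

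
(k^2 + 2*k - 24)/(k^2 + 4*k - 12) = (k - 4)/(k - 2)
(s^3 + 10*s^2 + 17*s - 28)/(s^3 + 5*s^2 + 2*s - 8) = (s + 7)/(s + 2)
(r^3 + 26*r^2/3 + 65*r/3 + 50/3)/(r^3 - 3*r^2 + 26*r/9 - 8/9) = 3*(3*r^3 + 26*r^2 + 65*r + 50)/(9*r^3 - 27*r^2 + 26*r - 8)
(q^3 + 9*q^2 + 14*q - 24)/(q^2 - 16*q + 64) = (q^3 + 9*q^2 + 14*q - 24)/(q^2 - 16*q + 64)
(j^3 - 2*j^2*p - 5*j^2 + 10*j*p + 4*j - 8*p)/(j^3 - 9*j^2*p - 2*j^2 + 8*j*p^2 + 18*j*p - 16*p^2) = (j^3 - 2*j^2*p - 5*j^2 + 10*j*p + 4*j - 8*p)/(j^3 - 9*j^2*p - 2*j^2 + 8*j*p^2 + 18*j*p - 16*p^2)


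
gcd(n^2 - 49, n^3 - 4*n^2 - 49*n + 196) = n^2 - 49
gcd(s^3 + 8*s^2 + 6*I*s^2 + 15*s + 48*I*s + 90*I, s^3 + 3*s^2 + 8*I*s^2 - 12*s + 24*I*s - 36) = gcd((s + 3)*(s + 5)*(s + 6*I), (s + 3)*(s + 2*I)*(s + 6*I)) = s^2 + s*(3 + 6*I) + 18*I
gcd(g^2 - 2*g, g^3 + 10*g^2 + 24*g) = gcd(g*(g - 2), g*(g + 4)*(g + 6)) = g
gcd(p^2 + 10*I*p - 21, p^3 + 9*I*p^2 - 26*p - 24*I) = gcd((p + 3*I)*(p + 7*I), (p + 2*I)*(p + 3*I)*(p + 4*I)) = p + 3*I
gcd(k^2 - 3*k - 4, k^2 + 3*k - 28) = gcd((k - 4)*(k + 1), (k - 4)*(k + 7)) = k - 4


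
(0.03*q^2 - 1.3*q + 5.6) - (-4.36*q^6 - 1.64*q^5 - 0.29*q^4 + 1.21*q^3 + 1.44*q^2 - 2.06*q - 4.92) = 4.36*q^6 + 1.64*q^5 + 0.29*q^4 - 1.21*q^3 - 1.41*q^2 + 0.76*q + 10.52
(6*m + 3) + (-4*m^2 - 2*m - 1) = -4*m^2 + 4*m + 2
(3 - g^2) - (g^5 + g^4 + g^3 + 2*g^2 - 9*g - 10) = -g^5 - g^4 - g^3 - 3*g^2 + 9*g + 13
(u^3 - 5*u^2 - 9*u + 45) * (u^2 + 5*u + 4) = u^5 - 30*u^3 - 20*u^2 + 189*u + 180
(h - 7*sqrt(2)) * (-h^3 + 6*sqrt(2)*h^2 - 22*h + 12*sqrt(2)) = -h^4 + 13*sqrt(2)*h^3 - 106*h^2 + 166*sqrt(2)*h - 168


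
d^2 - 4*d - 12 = (d - 6)*(d + 2)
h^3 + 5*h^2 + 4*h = h*(h + 1)*(h + 4)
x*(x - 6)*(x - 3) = x^3 - 9*x^2 + 18*x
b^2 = b^2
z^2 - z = z*(z - 1)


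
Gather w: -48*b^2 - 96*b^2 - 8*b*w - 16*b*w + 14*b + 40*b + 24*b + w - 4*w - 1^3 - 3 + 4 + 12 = -144*b^2 + 78*b + w*(-24*b - 3) + 12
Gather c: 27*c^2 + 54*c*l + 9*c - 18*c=27*c^2 + c*(54*l - 9)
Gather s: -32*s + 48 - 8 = 40 - 32*s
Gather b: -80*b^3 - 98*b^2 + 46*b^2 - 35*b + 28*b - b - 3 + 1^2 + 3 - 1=-80*b^3 - 52*b^2 - 8*b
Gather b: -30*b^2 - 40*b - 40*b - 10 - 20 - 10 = -30*b^2 - 80*b - 40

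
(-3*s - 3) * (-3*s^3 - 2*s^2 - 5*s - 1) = 9*s^4 + 15*s^3 + 21*s^2 + 18*s + 3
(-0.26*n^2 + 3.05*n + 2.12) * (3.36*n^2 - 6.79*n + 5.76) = -0.8736*n^4 + 12.0134*n^3 - 15.0839*n^2 + 3.1732*n + 12.2112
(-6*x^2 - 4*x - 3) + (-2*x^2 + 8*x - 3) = -8*x^2 + 4*x - 6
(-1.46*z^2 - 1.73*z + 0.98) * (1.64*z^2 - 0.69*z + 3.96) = -2.3944*z^4 - 1.8298*z^3 - 2.9807*z^2 - 7.527*z + 3.8808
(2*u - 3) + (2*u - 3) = 4*u - 6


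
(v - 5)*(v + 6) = v^2 + v - 30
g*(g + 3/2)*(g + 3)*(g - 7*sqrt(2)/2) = g^4 - 7*sqrt(2)*g^3/2 + 9*g^3/2 - 63*sqrt(2)*g^2/4 + 9*g^2/2 - 63*sqrt(2)*g/4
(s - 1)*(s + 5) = s^2 + 4*s - 5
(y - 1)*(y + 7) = y^2 + 6*y - 7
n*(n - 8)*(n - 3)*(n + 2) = n^4 - 9*n^3 + 2*n^2 + 48*n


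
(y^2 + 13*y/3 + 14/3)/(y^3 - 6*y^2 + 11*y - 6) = (3*y^2 + 13*y + 14)/(3*(y^3 - 6*y^2 + 11*y - 6))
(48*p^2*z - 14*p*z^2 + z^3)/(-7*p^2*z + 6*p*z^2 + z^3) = (48*p^2 - 14*p*z + z^2)/(-7*p^2 + 6*p*z + z^2)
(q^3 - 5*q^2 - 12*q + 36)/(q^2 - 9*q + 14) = (q^2 - 3*q - 18)/(q - 7)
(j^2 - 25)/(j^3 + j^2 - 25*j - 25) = 1/(j + 1)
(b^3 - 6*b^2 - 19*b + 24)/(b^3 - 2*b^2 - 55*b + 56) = (b + 3)/(b + 7)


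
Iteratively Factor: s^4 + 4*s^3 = (s)*(s^3 + 4*s^2) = s*(s + 4)*(s^2) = s^2*(s + 4)*(s)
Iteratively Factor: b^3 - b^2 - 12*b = (b + 3)*(b^2 - 4*b) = b*(b + 3)*(b - 4)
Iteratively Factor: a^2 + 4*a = (a + 4)*(a)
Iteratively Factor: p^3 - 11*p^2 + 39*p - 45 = (p - 3)*(p^2 - 8*p + 15) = (p - 5)*(p - 3)*(p - 3)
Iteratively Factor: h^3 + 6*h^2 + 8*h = (h)*(h^2 + 6*h + 8) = h*(h + 4)*(h + 2)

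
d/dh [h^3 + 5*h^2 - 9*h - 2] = 3*h^2 + 10*h - 9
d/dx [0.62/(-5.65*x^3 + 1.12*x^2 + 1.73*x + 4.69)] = (10.509*x^2 - 1.3888*x - 1.0726)/(-5.65*x^3 + 1.12*x^2 + 1.73*x + 4.69)^2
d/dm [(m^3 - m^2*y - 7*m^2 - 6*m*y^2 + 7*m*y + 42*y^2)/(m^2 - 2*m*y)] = (m^4 - 4*m^3*y + 8*m^2*y^2 + 7*m^2*y - 84*m*y^2 + 84*y^3)/(m^2*(m^2 - 4*m*y + 4*y^2))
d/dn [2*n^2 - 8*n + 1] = 4*n - 8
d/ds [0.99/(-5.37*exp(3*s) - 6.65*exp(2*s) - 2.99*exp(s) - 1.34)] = (15.9489*exp(2*s) + 13.167*exp(s) + 2.9601)*exp(s)/(5.37*exp(3*s) + 6.65*exp(2*s) + 2.99*exp(s) + 1.34)^2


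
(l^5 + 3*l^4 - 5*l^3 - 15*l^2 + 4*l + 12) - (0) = l^5 + 3*l^4 - 5*l^3 - 15*l^2 + 4*l + 12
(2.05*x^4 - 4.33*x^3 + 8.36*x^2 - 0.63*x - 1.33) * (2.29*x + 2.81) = 4.6945*x^5 - 4.1552*x^4 + 6.9771*x^3 + 22.0489*x^2 - 4.816*x - 3.7373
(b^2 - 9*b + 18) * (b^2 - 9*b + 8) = b^4 - 18*b^3 + 107*b^2 - 234*b + 144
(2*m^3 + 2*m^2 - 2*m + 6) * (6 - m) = -2*m^4 + 10*m^3 + 14*m^2 - 18*m + 36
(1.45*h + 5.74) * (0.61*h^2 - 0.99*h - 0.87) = 0.8845*h^3 + 2.0659*h^2 - 6.9441*h - 4.9938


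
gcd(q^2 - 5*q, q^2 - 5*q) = q^2 - 5*q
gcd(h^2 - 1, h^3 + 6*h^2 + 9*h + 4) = h + 1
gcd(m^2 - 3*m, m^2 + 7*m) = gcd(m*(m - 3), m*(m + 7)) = m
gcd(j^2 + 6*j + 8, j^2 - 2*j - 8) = j + 2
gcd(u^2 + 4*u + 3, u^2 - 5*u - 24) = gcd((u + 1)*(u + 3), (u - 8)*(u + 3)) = u + 3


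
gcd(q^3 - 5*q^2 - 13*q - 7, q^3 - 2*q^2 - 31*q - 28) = q^2 - 6*q - 7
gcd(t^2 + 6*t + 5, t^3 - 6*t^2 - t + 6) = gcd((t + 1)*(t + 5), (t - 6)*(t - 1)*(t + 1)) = t + 1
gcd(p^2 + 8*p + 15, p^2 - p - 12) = p + 3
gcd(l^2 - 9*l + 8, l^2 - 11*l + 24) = l - 8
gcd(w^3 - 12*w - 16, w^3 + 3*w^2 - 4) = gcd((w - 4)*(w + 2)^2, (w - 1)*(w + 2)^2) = w^2 + 4*w + 4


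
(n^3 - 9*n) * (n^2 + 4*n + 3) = n^5 + 4*n^4 - 6*n^3 - 36*n^2 - 27*n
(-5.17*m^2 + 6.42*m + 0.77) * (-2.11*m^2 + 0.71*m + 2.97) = 10.9087*m^4 - 17.2169*m^3 - 12.4214*m^2 + 19.6141*m + 2.2869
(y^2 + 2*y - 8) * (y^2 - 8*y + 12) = y^4 - 6*y^3 - 12*y^2 + 88*y - 96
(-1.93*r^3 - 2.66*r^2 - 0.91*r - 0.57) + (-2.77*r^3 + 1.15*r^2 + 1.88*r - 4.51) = -4.7*r^3 - 1.51*r^2 + 0.97*r - 5.08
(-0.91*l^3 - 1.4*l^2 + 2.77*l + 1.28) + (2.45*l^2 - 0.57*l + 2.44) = -0.91*l^3 + 1.05*l^2 + 2.2*l + 3.72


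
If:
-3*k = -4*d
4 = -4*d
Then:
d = -1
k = -4/3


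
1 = 1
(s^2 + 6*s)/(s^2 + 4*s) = (s + 6)/(s + 4)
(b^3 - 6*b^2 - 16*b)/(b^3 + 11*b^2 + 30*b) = (b^2 - 6*b - 16)/(b^2 + 11*b + 30)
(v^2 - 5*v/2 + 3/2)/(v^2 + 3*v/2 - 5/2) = (2*v - 3)/(2*v + 5)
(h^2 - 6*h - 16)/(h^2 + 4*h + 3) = (h^2 - 6*h - 16)/(h^2 + 4*h + 3)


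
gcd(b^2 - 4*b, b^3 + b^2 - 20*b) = b^2 - 4*b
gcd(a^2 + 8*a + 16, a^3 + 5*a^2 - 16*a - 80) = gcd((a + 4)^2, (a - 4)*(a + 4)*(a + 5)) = a + 4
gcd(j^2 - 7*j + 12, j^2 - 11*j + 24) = j - 3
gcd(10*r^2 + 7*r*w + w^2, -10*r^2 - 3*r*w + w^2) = 2*r + w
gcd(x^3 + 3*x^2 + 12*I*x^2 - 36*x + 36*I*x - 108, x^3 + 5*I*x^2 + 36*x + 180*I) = x + 6*I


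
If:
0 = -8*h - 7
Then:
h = -7/8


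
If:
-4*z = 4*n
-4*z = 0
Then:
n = 0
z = 0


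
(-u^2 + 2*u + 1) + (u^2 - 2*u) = 1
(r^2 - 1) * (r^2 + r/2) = r^4 + r^3/2 - r^2 - r/2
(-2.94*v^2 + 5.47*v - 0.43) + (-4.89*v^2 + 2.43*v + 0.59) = -7.83*v^2 + 7.9*v + 0.16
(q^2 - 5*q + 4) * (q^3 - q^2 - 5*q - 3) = q^5 - 6*q^4 + 4*q^3 + 18*q^2 - 5*q - 12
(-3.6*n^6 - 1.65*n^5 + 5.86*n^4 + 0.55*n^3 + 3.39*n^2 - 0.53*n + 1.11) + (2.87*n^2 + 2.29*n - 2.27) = -3.6*n^6 - 1.65*n^5 + 5.86*n^4 + 0.55*n^3 + 6.26*n^2 + 1.76*n - 1.16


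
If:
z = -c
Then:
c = -z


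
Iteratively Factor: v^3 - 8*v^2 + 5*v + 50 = (v + 2)*(v^2 - 10*v + 25) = (v - 5)*(v + 2)*(v - 5)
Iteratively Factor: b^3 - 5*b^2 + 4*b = (b - 4)*(b^2 - b) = (b - 4)*(b - 1)*(b)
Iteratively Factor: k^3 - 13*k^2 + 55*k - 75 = (k - 5)*(k^2 - 8*k + 15) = (k - 5)*(k - 3)*(k - 5)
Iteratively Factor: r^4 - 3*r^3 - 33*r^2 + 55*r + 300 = (r + 4)*(r^3 - 7*r^2 - 5*r + 75) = (r - 5)*(r + 4)*(r^2 - 2*r - 15) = (r - 5)^2*(r + 4)*(r + 3)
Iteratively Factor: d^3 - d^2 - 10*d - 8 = (d - 4)*(d^2 + 3*d + 2) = (d - 4)*(d + 1)*(d + 2)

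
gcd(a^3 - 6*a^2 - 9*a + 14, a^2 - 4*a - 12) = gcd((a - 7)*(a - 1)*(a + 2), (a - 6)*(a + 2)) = a + 2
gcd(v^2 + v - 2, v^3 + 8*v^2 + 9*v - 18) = v - 1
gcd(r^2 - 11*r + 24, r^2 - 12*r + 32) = r - 8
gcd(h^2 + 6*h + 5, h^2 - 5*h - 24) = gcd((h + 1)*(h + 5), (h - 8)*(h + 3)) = 1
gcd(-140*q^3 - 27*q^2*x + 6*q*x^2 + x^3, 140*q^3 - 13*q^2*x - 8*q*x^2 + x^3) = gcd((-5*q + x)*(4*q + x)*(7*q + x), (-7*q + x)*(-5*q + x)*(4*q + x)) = -20*q^2 - q*x + x^2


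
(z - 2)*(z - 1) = z^2 - 3*z + 2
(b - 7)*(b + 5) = b^2 - 2*b - 35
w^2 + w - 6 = (w - 2)*(w + 3)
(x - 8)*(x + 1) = x^2 - 7*x - 8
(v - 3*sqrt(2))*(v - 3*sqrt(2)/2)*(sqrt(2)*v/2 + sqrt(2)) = sqrt(2)*v^3/2 - 9*v^2/2 + sqrt(2)*v^2 - 9*v + 9*sqrt(2)*v/2 + 9*sqrt(2)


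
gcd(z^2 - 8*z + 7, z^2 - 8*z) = 1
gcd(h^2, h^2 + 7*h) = h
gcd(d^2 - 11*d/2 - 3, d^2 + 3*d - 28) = 1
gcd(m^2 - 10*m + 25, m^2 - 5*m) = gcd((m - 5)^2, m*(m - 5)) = m - 5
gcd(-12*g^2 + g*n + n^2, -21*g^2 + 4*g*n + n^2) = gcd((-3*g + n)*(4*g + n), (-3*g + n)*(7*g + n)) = 3*g - n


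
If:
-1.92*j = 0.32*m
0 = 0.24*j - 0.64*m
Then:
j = 0.00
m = 0.00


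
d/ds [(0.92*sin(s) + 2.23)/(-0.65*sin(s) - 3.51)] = -1.7797*cos(s)/(0.65*sin(s) + 3.51)^2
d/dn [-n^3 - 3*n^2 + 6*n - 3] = -3*n^2 - 6*n + 6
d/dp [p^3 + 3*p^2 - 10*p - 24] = 3*p^2 + 6*p - 10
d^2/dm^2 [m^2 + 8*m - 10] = 2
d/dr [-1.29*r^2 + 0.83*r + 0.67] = 0.83 - 2.58*r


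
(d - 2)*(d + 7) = d^2 + 5*d - 14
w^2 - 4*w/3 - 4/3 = (w - 2)*(w + 2/3)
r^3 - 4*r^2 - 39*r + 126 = (r - 7)*(r - 3)*(r + 6)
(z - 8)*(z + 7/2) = z^2 - 9*z/2 - 28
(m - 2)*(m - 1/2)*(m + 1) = m^3 - 3*m^2/2 - 3*m/2 + 1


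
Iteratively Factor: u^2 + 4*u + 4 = (u + 2)*(u + 2)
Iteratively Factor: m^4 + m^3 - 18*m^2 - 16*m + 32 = (m - 4)*(m^3 + 5*m^2 + 2*m - 8) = (m - 4)*(m - 1)*(m^2 + 6*m + 8) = (m - 4)*(m - 1)*(m + 2)*(m + 4)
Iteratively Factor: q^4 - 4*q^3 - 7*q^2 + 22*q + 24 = (q - 4)*(q^3 - 7*q - 6) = (q - 4)*(q + 1)*(q^2 - q - 6) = (q - 4)*(q + 1)*(q + 2)*(q - 3)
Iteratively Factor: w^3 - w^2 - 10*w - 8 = (w - 4)*(w^2 + 3*w + 2) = (w - 4)*(w + 2)*(w + 1)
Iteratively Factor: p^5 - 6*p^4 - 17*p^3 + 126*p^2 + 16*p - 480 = (p - 3)*(p^4 - 3*p^3 - 26*p^2 + 48*p + 160) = (p - 4)*(p - 3)*(p^3 + p^2 - 22*p - 40) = (p - 4)*(p - 3)*(p + 2)*(p^2 - p - 20) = (p - 4)*(p - 3)*(p + 2)*(p + 4)*(p - 5)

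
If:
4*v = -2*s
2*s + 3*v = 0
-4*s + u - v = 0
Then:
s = 0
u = 0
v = 0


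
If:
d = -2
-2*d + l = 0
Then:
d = -2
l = -4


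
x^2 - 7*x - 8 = (x - 8)*(x + 1)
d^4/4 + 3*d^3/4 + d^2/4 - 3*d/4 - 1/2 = (d/2 + 1/2)*(d/2 + 1)*(d - 1)*(d + 1)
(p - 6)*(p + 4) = p^2 - 2*p - 24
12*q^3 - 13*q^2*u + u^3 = (-3*q + u)*(-q + u)*(4*q + u)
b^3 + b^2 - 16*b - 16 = (b - 4)*(b + 1)*(b + 4)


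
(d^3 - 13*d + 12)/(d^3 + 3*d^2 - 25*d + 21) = (d + 4)/(d + 7)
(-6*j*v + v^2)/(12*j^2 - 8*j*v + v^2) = v/(-2*j + v)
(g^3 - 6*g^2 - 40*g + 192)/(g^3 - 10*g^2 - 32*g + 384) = (g - 4)/(g - 8)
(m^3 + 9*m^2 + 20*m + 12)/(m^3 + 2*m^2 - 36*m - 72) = (m + 1)/(m - 6)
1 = 1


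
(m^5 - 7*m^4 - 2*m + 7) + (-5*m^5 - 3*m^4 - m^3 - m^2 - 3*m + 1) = -4*m^5 - 10*m^4 - m^3 - m^2 - 5*m + 8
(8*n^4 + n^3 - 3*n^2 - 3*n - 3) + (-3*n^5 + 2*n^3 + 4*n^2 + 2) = -3*n^5 + 8*n^4 + 3*n^3 + n^2 - 3*n - 1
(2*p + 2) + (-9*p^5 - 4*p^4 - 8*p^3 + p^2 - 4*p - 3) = -9*p^5 - 4*p^4 - 8*p^3 + p^2 - 2*p - 1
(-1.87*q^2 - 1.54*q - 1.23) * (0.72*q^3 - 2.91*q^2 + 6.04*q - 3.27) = -1.3464*q^5 + 4.3329*q^4 - 7.699*q^3 + 0.3926*q^2 - 2.3934*q + 4.0221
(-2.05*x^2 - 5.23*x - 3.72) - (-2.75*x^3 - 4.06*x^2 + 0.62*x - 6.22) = 2.75*x^3 + 2.01*x^2 - 5.85*x + 2.5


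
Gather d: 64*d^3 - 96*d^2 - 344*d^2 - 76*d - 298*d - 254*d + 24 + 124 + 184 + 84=64*d^3 - 440*d^2 - 628*d + 416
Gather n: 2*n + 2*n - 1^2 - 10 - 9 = 4*n - 20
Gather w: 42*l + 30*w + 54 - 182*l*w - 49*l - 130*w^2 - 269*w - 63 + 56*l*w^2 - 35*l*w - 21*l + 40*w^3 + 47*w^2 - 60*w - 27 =-28*l + 40*w^3 + w^2*(56*l - 83) + w*(-217*l - 299) - 36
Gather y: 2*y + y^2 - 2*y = y^2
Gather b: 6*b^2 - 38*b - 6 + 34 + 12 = 6*b^2 - 38*b + 40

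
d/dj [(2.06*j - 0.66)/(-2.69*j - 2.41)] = (-18.1306*j - 16.2434)/(2.69*j + 2.41)^3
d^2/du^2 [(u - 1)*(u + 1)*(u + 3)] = 6*u + 6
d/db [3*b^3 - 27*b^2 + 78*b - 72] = 9*b^2 - 54*b + 78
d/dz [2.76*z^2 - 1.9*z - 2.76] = 5.52*z - 1.9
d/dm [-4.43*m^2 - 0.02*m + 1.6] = -8.86*m - 0.02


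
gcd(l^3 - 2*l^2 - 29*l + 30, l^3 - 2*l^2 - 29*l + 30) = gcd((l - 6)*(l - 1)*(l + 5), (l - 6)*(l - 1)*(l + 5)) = l^3 - 2*l^2 - 29*l + 30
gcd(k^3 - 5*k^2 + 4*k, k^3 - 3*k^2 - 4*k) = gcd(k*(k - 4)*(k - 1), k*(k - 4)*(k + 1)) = k^2 - 4*k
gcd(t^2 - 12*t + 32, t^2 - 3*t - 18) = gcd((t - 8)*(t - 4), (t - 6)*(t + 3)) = 1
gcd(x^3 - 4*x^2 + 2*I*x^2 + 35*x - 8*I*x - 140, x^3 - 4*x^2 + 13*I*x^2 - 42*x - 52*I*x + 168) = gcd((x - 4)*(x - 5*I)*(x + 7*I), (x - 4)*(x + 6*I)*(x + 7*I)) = x^2 + x*(-4 + 7*I) - 28*I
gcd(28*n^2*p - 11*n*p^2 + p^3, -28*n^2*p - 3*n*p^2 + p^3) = -7*n*p + p^2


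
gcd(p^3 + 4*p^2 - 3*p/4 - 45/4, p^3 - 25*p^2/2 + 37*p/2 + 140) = p + 5/2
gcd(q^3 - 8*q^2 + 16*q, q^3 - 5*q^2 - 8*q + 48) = q^2 - 8*q + 16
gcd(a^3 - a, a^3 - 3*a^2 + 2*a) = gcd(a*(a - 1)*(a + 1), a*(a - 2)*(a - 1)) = a^2 - a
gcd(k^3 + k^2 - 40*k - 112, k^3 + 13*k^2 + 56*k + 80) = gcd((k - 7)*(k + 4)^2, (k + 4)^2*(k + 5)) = k^2 + 8*k + 16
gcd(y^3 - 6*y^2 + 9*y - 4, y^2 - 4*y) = y - 4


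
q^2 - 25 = (q - 5)*(q + 5)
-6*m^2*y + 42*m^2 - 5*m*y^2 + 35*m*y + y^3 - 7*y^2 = (-6*m + y)*(m + y)*(y - 7)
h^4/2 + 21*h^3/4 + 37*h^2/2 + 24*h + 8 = (h/2 + 1)*(h + 1/2)*(h + 4)^2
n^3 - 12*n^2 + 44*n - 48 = (n - 6)*(n - 4)*(n - 2)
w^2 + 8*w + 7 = (w + 1)*(w + 7)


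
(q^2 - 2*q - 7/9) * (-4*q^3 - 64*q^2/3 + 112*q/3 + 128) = -4*q^5 - 40*q^4/3 + 748*q^3/9 + 1888*q^2/27 - 7696*q/27 - 896/9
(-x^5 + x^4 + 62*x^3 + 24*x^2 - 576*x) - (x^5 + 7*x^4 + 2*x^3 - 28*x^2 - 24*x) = -2*x^5 - 6*x^4 + 60*x^3 + 52*x^2 - 552*x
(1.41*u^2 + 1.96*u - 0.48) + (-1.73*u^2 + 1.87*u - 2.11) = -0.32*u^2 + 3.83*u - 2.59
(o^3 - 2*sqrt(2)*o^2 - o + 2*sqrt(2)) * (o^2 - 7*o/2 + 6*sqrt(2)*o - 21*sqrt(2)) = o^5 - 7*o^4/2 + 4*sqrt(2)*o^4 - 25*o^3 - 14*sqrt(2)*o^3 - 4*sqrt(2)*o^2 + 175*o^2/2 + 14*sqrt(2)*o + 24*o - 84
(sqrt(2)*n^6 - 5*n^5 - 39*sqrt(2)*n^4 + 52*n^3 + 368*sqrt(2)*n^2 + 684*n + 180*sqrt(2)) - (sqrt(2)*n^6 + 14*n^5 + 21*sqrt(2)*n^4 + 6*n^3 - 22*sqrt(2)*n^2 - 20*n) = -19*n^5 - 60*sqrt(2)*n^4 + 46*n^3 + 390*sqrt(2)*n^2 + 704*n + 180*sqrt(2)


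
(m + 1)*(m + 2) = m^2 + 3*m + 2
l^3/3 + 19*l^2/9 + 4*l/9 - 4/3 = (l/3 + 1/3)*(l - 2/3)*(l + 6)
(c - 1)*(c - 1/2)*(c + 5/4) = c^3 - c^2/4 - 11*c/8 + 5/8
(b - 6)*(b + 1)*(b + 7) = b^3 + 2*b^2 - 41*b - 42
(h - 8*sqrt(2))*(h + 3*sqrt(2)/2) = h^2 - 13*sqrt(2)*h/2 - 24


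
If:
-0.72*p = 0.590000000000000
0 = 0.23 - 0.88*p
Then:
No Solution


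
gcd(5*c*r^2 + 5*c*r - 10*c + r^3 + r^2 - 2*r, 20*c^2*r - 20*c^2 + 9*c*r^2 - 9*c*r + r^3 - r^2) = 5*c*r - 5*c + r^2 - r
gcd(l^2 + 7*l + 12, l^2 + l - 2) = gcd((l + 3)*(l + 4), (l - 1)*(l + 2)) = 1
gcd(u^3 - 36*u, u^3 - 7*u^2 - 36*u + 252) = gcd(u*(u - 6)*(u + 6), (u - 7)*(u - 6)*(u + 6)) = u^2 - 36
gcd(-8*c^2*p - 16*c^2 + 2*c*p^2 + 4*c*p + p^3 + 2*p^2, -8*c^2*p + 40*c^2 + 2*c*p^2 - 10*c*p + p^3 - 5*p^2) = -8*c^2 + 2*c*p + p^2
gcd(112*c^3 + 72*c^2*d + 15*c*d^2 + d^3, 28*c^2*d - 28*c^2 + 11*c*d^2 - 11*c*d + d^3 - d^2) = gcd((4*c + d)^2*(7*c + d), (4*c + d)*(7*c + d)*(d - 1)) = 28*c^2 + 11*c*d + d^2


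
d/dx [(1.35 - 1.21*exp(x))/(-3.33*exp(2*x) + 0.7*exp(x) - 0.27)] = (-4.0293*exp(2*x) + 8.991*exp(x) - 0.6183)*exp(x)/(11.0889*exp(4*x) - 4.662*exp(3*x) + 2.2882*exp(2*x) - 0.378*exp(x) + 0.0729)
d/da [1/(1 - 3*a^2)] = 6*a/(3*a^2 - 1)^2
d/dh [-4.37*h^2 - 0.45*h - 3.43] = -8.74*h - 0.45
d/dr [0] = 0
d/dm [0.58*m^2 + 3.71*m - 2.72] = 1.16*m + 3.71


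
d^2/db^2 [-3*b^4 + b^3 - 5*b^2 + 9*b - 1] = -36*b^2 + 6*b - 10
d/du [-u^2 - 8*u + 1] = -2*u - 8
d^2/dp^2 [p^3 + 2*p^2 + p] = 6*p + 4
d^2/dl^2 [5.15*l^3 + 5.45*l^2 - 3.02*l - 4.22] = 30.9*l + 10.9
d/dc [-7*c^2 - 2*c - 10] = -14*c - 2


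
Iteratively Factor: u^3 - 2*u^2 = (u)*(u^2 - 2*u) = u^2*(u - 2)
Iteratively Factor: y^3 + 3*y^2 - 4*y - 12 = (y + 2)*(y^2 + y - 6) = (y + 2)*(y + 3)*(y - 2)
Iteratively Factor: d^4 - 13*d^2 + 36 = (d + 3)*(d^3 - 3*d^2 - 4*d + 12) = (d - 3)*(d + 3)*(d^2 - 4) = (d - 3)*(d - 2)*(d + 3)*(d + 2)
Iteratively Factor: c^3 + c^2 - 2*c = (c - 1)*(c^2 + 2*c) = c*(c - 1)*(c + 2)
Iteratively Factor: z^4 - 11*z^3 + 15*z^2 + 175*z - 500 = (z - 5)*(z^3 - 6*z^2 - 15*z + 100) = (z - 5)^2*(z^2 - z - 20) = (z - 5)^2*(z + 4)*(z - 5)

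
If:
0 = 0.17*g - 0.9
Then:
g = 5.29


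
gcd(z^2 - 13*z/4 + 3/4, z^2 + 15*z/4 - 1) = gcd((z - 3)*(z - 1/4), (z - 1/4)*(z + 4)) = z - 1/4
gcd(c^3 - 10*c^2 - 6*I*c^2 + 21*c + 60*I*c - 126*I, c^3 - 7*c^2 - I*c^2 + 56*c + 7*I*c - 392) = c - 7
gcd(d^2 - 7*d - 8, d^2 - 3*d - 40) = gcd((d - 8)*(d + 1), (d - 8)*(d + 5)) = d - 8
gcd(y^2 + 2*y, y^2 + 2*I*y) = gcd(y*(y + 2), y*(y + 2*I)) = y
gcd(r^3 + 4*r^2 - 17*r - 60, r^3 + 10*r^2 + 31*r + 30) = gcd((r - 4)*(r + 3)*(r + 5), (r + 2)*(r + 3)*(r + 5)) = r^2 + 8*r + 15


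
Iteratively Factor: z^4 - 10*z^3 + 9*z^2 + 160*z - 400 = (z - 5)*(z^3 - 5*z^2 - 16*z + 80) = (z - 5)*(z + 4)*(z^2 - 9*z + 20) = (z - 5)*(z - 4)*(z + 4)*(z - 5)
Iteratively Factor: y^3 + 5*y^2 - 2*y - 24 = (y + 3)*(y^2 + 2*y - 8) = (y + 3)*(y + 4)*(y - 2)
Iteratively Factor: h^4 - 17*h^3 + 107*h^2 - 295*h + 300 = (h - 3)*(h^3 - 14*h^2 + 65*h - 100) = (h - 4)*(h - 3)*(h^2 - 10*h + 25) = (h - 5)*(h - 4)*(h - 3)*(h - 5)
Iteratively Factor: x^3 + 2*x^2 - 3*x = (x - 1)*(x^2 + 3*x) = (x - 1)*(x + 3)*(x)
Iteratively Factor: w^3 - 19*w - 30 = (w + 3)*(w^2 - 3*w - 10) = (w + 2)*(w + 3)*(w - 5)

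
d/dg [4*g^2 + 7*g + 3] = 8*g + 7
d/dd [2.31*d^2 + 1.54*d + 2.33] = 4.62*d + 1.54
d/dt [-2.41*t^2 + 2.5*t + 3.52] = 2.5 - 4.82*t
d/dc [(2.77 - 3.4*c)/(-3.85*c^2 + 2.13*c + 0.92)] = (-13.09*c^2 + 21.329*c - 9.0281)/(14.8225*c^4 - 16.401*c^3 - 2.5471*c^2 + 3.9192*c + 0.8464)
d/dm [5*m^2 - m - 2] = 10*m - 1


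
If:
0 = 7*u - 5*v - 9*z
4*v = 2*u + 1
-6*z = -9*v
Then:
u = -37/18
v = -7/9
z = -7/6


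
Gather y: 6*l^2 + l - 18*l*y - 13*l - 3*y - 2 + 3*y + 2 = 6*l^2 - 18*l*y - 12*l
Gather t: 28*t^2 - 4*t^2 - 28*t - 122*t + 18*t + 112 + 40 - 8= 24*t^2 - 132*t + 144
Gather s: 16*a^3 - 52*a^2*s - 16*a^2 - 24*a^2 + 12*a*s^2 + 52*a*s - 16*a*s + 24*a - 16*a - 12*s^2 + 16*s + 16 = 16*a^3 - 40*a^2 + 8*a + s^2*(12*a - 12) + s*(-52*a^2 + 36*a + 16) + 16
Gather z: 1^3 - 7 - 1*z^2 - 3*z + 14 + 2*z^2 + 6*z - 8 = z^2 + 3*z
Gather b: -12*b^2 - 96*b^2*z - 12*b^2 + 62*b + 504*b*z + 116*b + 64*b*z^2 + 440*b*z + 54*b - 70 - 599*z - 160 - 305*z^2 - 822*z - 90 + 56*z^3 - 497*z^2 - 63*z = b^2*(-96*z - 24) + b*(64*z^2 + 944*z + 232) + 56*z^3 - 802*z^2 - 1484*z - 320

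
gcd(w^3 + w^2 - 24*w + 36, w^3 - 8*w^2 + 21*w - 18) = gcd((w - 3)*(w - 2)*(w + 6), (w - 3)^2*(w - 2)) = w^2 - 5*w + 6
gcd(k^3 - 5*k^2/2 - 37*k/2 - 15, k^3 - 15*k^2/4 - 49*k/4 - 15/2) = k^2 - 5*k - 6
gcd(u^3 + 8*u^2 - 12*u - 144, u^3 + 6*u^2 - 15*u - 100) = u - 4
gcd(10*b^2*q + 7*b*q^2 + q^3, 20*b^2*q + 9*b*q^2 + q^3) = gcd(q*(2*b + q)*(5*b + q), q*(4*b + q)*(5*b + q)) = 5*b*q + q^2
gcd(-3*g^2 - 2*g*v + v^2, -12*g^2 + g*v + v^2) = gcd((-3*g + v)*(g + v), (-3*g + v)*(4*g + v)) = -3*g + v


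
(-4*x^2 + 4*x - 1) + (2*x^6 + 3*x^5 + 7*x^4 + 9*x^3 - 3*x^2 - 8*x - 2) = 2*x^6 + 3*x^5 + 7*x^4 + 9*x^3 - 7*x^2 - 4*x - 3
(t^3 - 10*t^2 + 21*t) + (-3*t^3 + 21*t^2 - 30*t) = -2*t^3 + 11*t^2 - 9*t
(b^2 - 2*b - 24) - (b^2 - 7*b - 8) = 5*b - 16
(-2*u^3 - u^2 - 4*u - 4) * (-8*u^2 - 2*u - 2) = 16*u^5 + 12*u^4 + 38*u^3 + 42*u^2 + 16*u + 8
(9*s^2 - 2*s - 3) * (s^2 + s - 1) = 9*s^4 + 7*s^3 - 14*s^2 - s + 3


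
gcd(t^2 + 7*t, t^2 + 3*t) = t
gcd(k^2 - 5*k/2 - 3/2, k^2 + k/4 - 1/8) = k + 1/2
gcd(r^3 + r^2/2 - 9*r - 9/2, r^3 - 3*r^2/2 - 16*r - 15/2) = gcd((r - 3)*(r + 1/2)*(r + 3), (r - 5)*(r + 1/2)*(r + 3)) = r^2 + 7*r/2 + 3/2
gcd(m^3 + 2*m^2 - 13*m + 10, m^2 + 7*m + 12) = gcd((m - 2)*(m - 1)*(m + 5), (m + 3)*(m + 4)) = 1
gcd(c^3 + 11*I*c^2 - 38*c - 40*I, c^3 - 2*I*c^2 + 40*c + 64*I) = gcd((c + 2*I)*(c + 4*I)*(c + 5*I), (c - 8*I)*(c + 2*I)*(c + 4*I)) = c^2 + 6*I*c - 8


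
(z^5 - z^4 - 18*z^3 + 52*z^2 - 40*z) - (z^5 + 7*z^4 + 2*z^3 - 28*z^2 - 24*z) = -8*z^4 - 20*z^3 + 80*z^2 - 16*z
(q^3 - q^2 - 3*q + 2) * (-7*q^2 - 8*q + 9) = -7*q^5 - q^4 + 38*q^3 + q^2 - 43*q + 18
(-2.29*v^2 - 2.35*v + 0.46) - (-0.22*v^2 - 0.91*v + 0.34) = -2.07*v^2 - 1.44*v + 0.12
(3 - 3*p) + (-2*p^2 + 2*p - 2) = -2*p^2 - p + 1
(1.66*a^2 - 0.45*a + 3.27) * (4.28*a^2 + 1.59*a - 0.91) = 7.1048*a^4 + 0.7134*a^3 + 11.7695*a^2 + 5.6088*a - 2.9757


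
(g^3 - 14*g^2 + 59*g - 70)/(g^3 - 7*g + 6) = (g^2 - 12*g + 35)/(g^2 + 2*g - 3)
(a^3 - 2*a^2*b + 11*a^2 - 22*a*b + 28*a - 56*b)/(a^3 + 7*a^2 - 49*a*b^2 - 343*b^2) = (a^2 - 2*a*b + 4*a - 8*b)/(a^2 - 49*b^2)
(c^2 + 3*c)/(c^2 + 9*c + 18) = c/(c + 6)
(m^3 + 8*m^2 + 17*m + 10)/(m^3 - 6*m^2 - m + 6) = (m^2 + 7*m + 10)/(m^2 - 7*m + 6)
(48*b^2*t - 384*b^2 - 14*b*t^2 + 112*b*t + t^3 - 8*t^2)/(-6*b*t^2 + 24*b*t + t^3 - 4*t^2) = (-8*b*t + 64*b + t^2 - 8*t)/(t*(t - 4))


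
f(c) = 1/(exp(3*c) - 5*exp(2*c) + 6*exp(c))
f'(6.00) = 0.00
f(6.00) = 0.00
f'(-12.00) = -27125.80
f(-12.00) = 27125.94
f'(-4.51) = -15.15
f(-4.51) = 15.29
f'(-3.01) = -3.38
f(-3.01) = 3.52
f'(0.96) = -2.35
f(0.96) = -1.61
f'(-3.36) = -4.80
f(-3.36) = 4.94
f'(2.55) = -0.00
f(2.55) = 0.00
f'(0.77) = 41.21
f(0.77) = -3.45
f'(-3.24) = -4.25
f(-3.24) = 4.40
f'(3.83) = -0.00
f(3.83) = 0.00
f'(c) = (-3*exp(3*c) + 10*exp(2*c) - 6*exp(c))/(exp(3*c) - 5*exp(2*c) + 6*exp(c))^2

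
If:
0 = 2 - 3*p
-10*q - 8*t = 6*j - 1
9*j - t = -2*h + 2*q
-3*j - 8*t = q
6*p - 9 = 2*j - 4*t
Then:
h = 123/16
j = -91/60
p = 2/3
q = 37/60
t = 59/120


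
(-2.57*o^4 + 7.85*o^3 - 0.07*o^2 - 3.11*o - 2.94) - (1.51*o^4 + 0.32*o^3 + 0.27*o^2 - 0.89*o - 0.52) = -4.08*o^4 + 7.53*o^3 - 0.34*o^2 - 2.22*o - 2.42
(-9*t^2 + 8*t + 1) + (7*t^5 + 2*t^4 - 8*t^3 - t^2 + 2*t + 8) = 7*t^5 + 2*t^4 - 8*t^3 - 10*t^2 + 10*t + 9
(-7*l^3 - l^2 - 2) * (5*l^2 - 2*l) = -35*l^5 + 9*l^4 + 2*l^3 - 10*l^2 + 4*l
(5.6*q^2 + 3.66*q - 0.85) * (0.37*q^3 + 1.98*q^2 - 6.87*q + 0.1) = 2.072*q^5 + 12.4422*q^4 - 31.5397*q^3 - 26.2672*q^2 + 6.2055*q - 0.085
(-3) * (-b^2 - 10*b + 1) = 3*b^2 + 30*b - 3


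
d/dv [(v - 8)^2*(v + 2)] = (v - 8)*(3*v - 4)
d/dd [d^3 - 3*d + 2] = 3*d^2 - 3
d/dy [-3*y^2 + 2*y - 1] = 2 - 6*y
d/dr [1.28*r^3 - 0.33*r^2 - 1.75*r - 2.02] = 3.84*r^2 - 0.66*r - 1.75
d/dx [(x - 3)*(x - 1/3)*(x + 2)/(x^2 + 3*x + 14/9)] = 3*(27*x^4 + 162*x^3 + 171*x^2 - 220*x - 400)/(81*x^4 + 486*x^3 + 981*x^2 + 756*x + 196)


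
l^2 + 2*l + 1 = (l + 1)^2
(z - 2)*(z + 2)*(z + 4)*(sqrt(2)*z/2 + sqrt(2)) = sqrt(2)*z^4/2 + 3*sqrt(2)*z^3 + 2*sqrt(2)*z^2 - 12*sqrt(2)*z - 16*sqrt(2)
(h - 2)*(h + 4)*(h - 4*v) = h^3 - 4*h^2*v + 2*h^2 - 8*h*v - 8*h + 32*v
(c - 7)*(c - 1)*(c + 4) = c^3 - 4*c^2 - 25*c + 28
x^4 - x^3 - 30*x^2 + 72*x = x*(x - 4)*(x - 3)*(x + 6)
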